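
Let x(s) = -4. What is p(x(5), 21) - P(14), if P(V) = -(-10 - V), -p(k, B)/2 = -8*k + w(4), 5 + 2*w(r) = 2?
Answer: -85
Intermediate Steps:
w(r) = -3/2 (w(r) = -5/2 + (1/2)*2 = -5/2 + 1 = -3/2)
p(k, B) = 3 + 16*k (p(k, B) = -2*(-8*k - 3/2) = -2*(-3/2 - 8*k) = 3 + 16*k)
P(V) = 10 + V
p(x(5), 21) - P(14) = (3 + 16*(-4)) - (10 + 14) = (3 - 64) - 1*24 = -61 - 24 = -85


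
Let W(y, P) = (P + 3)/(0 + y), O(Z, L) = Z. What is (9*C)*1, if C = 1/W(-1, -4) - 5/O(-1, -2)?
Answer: 54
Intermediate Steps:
W(y, P) = (3 + P)/y
C = 6 (C = 1/((3 - 4)/(-1)) - 5/(-1) = 1/(-1*(-1)) - 5*(-1) = 1/1 + 5 = 1*1 + 5 = 1 + 5 = 6)
(9*C)*1 = (9*6)*1 = 54*1 = 54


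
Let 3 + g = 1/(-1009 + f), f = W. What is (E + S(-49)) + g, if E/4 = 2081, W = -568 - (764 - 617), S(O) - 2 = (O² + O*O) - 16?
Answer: 22599915/1724 ≈ 13109.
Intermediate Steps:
S(O) = -14 + 2*O² (S(O) = 2 + ((O² + O*O) - 16) = 2 + ((O² + O²) - 16) = 2 + (2*O² - 16) = 2 + (-16 + 2*O²) = -14 + 2*O²)
W = -715 (W = -568 - 1*147 = -568 - 147 = -715)
E = 8324 (E = 4*2081 = 8324)
f = -715
g = -5173/1724 (g = -3 + 1/(-1009 - 715) = -3 + 1/(-1724) = -3 - 1/1724 = -5173/1724 ≈ -3.0006)
(E + S(-49)) + g = (8324 + (-14 + 2*(-49)²)) - 5173/1724 = (8324 + (-14 + 2*2401)) - 5173/1724 = (8324 + (-14 + 4802)) - 5173/1724 = (8324 + 4788) - 5173/1724 = 13112 - 5173/1724 = 22599915/1724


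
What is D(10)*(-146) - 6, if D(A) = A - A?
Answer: -6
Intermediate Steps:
D(A) = 0
D(10)*(-146) - 6 = 0*(-146) - 6 = 0 - 6 = -6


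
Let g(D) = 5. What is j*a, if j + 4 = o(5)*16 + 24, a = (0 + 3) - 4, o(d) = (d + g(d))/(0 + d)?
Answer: -52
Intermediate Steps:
o(d) = (5 + d)/d (o(d) = (d + 5)/(0 + d) = (5 + d)/d)
a = -1 (a = 3 - 4 = -1)
j = 52 (j = -4 + (((5 + 5)/5)*16 + 24) = -4 + (((⅕)*10)*16 + 24) = -4 + (2*16 + 24) = -4 + (32 + 24) = -4 + 56 = 52)
j*a = 52*(-1) = -52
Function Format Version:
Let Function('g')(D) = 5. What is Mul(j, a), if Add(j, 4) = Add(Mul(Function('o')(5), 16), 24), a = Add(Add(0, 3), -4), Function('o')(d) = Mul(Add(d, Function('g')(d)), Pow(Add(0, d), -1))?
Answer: -52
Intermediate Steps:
Function('o')(d) = Mul(Pow(d, -1), Add(5, d)) (Function('o')(d) = Mul(Add(d, 5), Pow(Add(0, d), -1)) = Mul(Add(5, d), Pow(d, -1)) = Mul(Pow(d, -1), Add(5, d)))
a = -1 (a = Add(3, -4) = -1)
j = 52 (j = Add(-4, Add(Mul(Mul(Pow(5, -1), Add(5, 5)), 16), 24)) = Add(-4, Add(Mul(Mul(Rational(1, 5), 10), 16), 24)) = Add(-4, Add(Mul(2, 16), 24)) = Add(-4, Add(32, 24)) = Add(-4, 56) = 52)
Mul(j, a) = Mul(52, -1) = -52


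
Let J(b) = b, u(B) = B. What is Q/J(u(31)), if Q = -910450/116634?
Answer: -455225/1807827 ≈ -0.25181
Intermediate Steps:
Q = -455225/58317 (Q = -910450*1/116634 = -455225/58317 ≈ -7.8060)
Q/J(u(31)) = -455225/58317/31 = -455225/58317*1/31 = -455225/1807827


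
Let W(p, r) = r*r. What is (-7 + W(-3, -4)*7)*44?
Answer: 4620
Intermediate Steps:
W(p, r) = r²
(-7 + W(-3, -4)*7)*44 = (-7 + (-4)²*7)*44 = (-7 + 16*7)*44 = (-7 + 112)*44 = 105*44 = 4620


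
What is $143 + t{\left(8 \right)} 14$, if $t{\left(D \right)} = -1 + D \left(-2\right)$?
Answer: $-95$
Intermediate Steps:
$t{\left(D \right)} = -1 - 2 D$
$143 + t{\left(8 \right)} 14 = 143 + \left(-1 - 16\right) 14 = 143 - 238 = -95$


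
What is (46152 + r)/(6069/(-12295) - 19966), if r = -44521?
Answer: -20053145/245488039 ≈ -0.081687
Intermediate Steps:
(46152 + r)/(6069/(-12295) - 19966) = (46152 - 44521)/(6069/(-12295) - 19966) = 1631/(6069*(-1/12295) - 19966) = 1631/(-6069/12295 - 19966) = 1631/(-245488039/12295) = 1631*(-12295/245488039) = -20053145/245488039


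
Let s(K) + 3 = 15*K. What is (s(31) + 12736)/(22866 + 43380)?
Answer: 6599/33123 ≈ 0.19923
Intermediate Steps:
s(K) = -3 + 15*K
(s(31) + 12736)/(22866 + 43380) = ((-3 + 15*31) + 12736)/(22866 + 43380) = ((-3 + 465) + 12736)/66246 = (462 + 12736)*(1/66246) = 13198*(1/66246) = 6599/33123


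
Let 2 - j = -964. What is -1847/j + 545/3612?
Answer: -6967/3956 ≈ -1.7611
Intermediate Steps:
j = 966 (j = 2 - 1*(-964) = 2 + 964 = 966)
-1847/j + 545/3612 = -1847/966 + 545/3612 = -6967/3956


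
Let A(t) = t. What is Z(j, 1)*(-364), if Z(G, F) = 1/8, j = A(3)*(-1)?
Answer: -91/2 ≈ -45.500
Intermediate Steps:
j = -3 (j = 3*(-1) = -3)
Z(G, F) = ⅛
Z(j, 1)*(-364) = (⅛)*(-364) = -91/2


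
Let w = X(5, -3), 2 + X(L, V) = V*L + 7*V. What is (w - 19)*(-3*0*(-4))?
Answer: 0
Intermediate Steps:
X(L, V) = -2 + 7*V + L*V (X(L, V) = -2 + (V*L + 7*V) = -2 + (L*V + 7*V) = -2 + (7*V + L*V) = -2 + 7*V + L*V)
w = -38 (w = -2 + 7*(-3) + 5*(-3) = -2 - 21 - 15 = -38)
(w - 19)*(-3*0*(-4)) = (-38 - 19)*(-3*0*(-4)) = -0*(-4) = -57*0 = 0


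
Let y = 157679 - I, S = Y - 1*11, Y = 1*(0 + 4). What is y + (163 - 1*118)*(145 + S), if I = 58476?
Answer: 105413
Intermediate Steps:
Y = 4 (Y = 1*4 = 4)
S = -7 (S = 4 - 1*11 = 4 - 11 = -7)
y = 99203 (y = 157679 - 1*58476 = 157679 - 58476 = 99203)
y + (163 - 1*118)*(145 + S) = 99203 + (163 - 1*118)*(145 - 7) = 99203 + (163 - 118)*138 = 99203 + 45*138 = 99203 + 6210 = 105413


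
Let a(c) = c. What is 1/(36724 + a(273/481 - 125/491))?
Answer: 18167/667170594 ≈ 2.7230e-5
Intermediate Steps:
1/(36724 + a(273/481 - 125/491)) = 1/(36724 + (273/481 - 125/491)) = 1/(36724 + (273*(1/481) - 125*1/491)) = 1/(36724 + (21/37 - 125/491)) = 1/(36724 + 5686/18167) = 1/(667170594/18167) = 18167/667170594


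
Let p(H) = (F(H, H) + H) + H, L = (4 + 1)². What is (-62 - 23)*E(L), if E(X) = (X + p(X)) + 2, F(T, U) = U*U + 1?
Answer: -59755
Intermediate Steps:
F(T, U) = 1 + U² (F(T, U) = U² + 1 = 1 + U²)
L = 25 (L = 5² = 25)
p(H) = 1 + H² + 2*H (p(H) = ((1 + H²) + H) + H = (1 + H + H²) + H = 1 + H² + 2*H)
E(X) = 3 + X² + 3*X (E(X) = (X + (1 + X² + 2*X)) + 2 = (1 + X² + 3*X) + 2 = 3 + X² + 3*X)
(-62 - 23)*E(L) = (-62 - 23)*(3 + 25² + 3*25) = -85*(3 + 625 + 75) = -85*703 = -59755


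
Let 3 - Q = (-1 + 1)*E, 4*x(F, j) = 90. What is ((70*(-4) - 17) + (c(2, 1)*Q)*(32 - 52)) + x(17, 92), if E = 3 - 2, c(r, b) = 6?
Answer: -1269/2 ≈ -634.50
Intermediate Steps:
x(F, j) = 45/2 (x(F, j) = (¼)*90 = 45/2)
E = 1
Q = 3 (Q = 3 - (-1 + 1) = 3 - 0 = 3 - 1*0 = 3 + 0 = 3)
((70*(-4) - 17) + (c(2, 1)*Q)*(32 - 52)) + x(17, 92) = ((70*(-4) - 17) + (6*3)*(32 - 52)) + 45/2 = ((-280 - 17) + 18*(-20)) + 45/2 = (-297 - 360) + 45/2 = -657 + 45/2 = -1269/2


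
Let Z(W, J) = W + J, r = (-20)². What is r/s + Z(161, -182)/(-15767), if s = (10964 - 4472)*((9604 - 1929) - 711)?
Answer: 59732678/44551913181 ≈ 0.0013407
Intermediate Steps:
r = 400
s = 45210288 (s = 6492*(7675 - 711) = 6492*6964 = 45210288)
Z(W, J) = J + W
r/s + Z(161, -182)/(-15767) = 400/45210288 + (-182 + 161)/(-15767) = 400*(1/45210288) - 21*(-1/15767) = 25/2825643 + 21/15767 = 59732678/44551913181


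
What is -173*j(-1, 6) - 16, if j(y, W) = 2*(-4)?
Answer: 1368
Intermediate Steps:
j(y, W) = -8
-173*j(-1, 6) - 16 = -173*(-8) - 16 = 1384 - 16 = 1368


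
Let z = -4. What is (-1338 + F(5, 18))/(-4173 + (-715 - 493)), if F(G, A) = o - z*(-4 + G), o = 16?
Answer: 1318/5381 ≈ 0.24494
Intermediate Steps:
F(G, A) = 4*G (F(G, A) = 16 - (-4)*(-4 + G) = 16 - (16 - 4*G) = 16 + (-16 + 4*G) = 4*G)
(-1338 + F(5, 18))/(-4173 + (-715 - 493)) = (-1338 + 4*5)/(-4173 + (-715 - 493)) = (-1338 + 20)/(-4173 - 1208) = -1318/(-5381) = -1318*(-1/5381) = 1318/5381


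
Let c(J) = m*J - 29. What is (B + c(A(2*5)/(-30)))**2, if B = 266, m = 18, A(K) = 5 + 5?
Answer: 53361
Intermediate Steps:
A(K) = 10
c(J) = -29 + 18*J (c(J) = 18*J - 29 = -29 + 18*J)
(B + c(A(2*5)/(-30)))**2 = (266 + (-29 + 18*(10/(-30))))**2 = (266 + (-29 + 18*(10*(-1/30))))**2 = (266 + (-29 + 18*(-1/3)))**2 = (266 + (-29 - 6))**2 = (266 - 35)**2 = 231**2 = 53361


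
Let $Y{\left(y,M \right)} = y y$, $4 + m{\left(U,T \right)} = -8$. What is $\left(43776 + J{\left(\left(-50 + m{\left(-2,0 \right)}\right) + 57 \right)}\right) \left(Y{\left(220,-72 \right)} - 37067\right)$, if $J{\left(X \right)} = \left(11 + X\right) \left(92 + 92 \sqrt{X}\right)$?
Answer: $502369224 + 6255816 i \sqrt{5} \approx 5.0237 \cdot 10^{8} + 1.3988 \cdot 10^{7} i$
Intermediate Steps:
$m{\left(U,T \right)} = -12$ ($m{\left(U,T \right)} = -4 - 8 = -12$)
$Y{\left(y,M \right)} = y^{2}$
$\left(43776 + J{\left(\left(-50 + m{\left(-2,0 \right)}\right) + 57 \right)}\right) \left(Y{\left(220,-72 \right)} - 37067\right) = \left(43776 + \left(1012 + 92 \left(\left(-50 - 12\right) + 57\right) + 92 \left(\left(-50 - 12\right) + 57\right)^{\frac{3}{2}} + 1012 \sqrt{\left(-50 - 12\right) + 57}\right)\right) \left(220^{2} - 37067\right) = \left(43776 + \left(1012 + 92 \left(-62 + 57\right) + 92 \left(-62 + 57\right)^{\frac{3}{2}} + 1012 \sqrt{-62 + 57}\right)\right) \left(48400 - 37067\right) = \left(43776 + \left(1012 + 92 \left(-5\right) + 92 \left(-5\right)^{\frac{3}{2}} + 1012 \sqrt{-5}\right)\right) 11333 = \left(43776 + \left(1012 - 460 + 92 \left(- 5 i \sqrt{5}\right) + 1012 i \sqrt{5}\right)\right) 11333 = \left(43776 + \left(1012 - 460 - 460 i \sqrt{5} + 1012 i \sqrt{5}\right)\right) 11333 = \left(43776 + \left(552 + 552 i \sqrt{5}\right)\right) 11333 = \left(44328 + 552 i \sqrt{5}\right) 11333 = 502369224 + 6255816 i \sqrt{5}$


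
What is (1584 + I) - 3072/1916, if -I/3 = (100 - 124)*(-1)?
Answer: 723480/479 ≈ 1510.4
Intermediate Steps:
I = -72 (I = -3*(100 - 124)*(-1) = -(-72)*(-1) = -3*24 = -72)
(1584 + I) - 3072/1916 = (1584 - 72) - 3072/1916 = 1512 - 3072*1/1916 = 1512 - 768/479 = 723480/479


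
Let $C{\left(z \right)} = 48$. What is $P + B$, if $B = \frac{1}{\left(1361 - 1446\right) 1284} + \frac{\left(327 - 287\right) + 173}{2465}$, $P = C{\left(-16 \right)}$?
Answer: $\frac{152196343}{3165060} \approx 48.086$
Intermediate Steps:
$P = 48$
$B = \frac{273463}{3165060}$ ($B = \frac{1}{-85} \cdot \frac{1}{1284} + \left(40 + 173\right) \frac{1}{2465} = \left(- \frac{1}{85}\right) \frac{1}{1284} + 213 \cdot \frac{1}{2465} = - \frac{1}{109140} + \frac{213}{2465} = \frac{273463}{3165060} \approx 0.086401$)
$P + B = 48 + \frac{273463}{3165060} = \frac{152196343}{3165060}$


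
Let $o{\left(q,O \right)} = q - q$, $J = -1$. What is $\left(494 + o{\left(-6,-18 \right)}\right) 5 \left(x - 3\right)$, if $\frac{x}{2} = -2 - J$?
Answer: $-12350$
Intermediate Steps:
$o{\left(q,O \right)} = 0$
$x = -2$ ($x = 2 \left(-2 - -1\right) = 2 \left(-2 + 1\right) = 2 \left(-1\right) = -2$)
$\left(494 + o{\left(-6,-18 \right)}\right) 5 \left(x - 3\right) = \left(494 + 0\right) 5 \left(-2 - 3\right) = 494 \cdot 5 \left(-5\right) = 494 \left(-25\right) = -12350$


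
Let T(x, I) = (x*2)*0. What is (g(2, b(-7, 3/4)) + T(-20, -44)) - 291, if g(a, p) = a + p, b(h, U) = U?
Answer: -1153/4 ≈ -288.25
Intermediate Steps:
T(x, I) = 0 (T(x, I) = (2*x)*0 = 0)
(g(2, b(-7, 3/4)) + T(-20, -44)) - 291 = ((2 + 3/4) + 0) - 291 = (11/4 + 0) - 291 = 11/4 - 291 = -1153/4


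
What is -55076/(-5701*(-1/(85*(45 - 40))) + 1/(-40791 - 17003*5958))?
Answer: -8059991314359600/1963063252627 ≈ -4105.8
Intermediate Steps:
-55076/(-5701*(-1/(85*(45 - 40))) + 1/(-40791 - 17003*5958)) = -55076/(-5701/((-85*5)) + (1/5958)/(-57794)) = -55076/(-5701/(-425) - 1/57794*1/5958) = -55076/(-5701*(-1/425) - 1/344336652) = -55076/(5701/425 - 1/344336652) = -55076/1963063252627/146343077100 = -55076*146343077100/1963063252627 = -8059991314359600/1963063252627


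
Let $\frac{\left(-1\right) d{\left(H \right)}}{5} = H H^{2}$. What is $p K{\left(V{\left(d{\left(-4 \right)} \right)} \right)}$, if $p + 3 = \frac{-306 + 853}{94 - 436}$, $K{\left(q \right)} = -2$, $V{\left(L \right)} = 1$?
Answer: $\frac{1573}{171} \approx 9.1988$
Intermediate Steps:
$d{\left(H \right)} = - 5 H^{3}$ ($d{\left(H \right)} = - 5 H H^{2} = - 5 H^{3}$)
$p = - \frac{1573}{342}$ ($p = -3 + \frac{-306 + 853}{94 - 436} = -3 + \frac{547}{-342} = -3 + 547 \left(- \frac{1}{342}\right) = -3 - \frac{547}{342} = - \frac{1573}{342} \approx -4.5994$)
$p K{\left(V{\left(d{\left(-4 \right)} \right)} \right)} = \left(- \frac{1573}{342}\right) \left(-2\right) = \frac{1573}{171}$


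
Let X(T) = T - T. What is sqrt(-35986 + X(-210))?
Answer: I*sqrt(35986) ≈ 189.7*I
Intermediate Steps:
X(T) = 0
sqrt(-35986 + X(-210)) = sqrt(-35986 + 0) = sqrt(-35986) = I*sqrt(35986)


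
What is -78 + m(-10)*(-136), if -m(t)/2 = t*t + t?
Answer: 24402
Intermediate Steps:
m(t) = -2*t - 2*t² (m(t) = -2*(t*t + t) = -2*(t² + t) = -2*(t + t²) = -2*t - 2*t²)
-78 + m(-10)*(-136) = -78 - 2*(-10)*(1 - 10)*(-136) = -78 - 2*(-10)*(-9)*(-136) = -78 - 180*(-136) = -78 + 24480 = 24402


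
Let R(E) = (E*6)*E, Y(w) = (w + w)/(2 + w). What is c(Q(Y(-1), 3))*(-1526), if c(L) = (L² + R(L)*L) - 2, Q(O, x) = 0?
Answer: 3052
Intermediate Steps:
Y(w) = 2*w/(2 + w) (Y(w) = (2*w)/(2 + w) = 2*w/(2 + w))
R(E) = 6*E² (R(E) = (6*E)*E = 6*E²)
c(L) = -2 + L² + 6*L³ (c(L) = (L² + (6*L²)*L) - 2 = (L² + 6*L³) - 2 = -2 + L² + 6*L³)
c(Q(Y(-1), 3))*(-1526) = (-2 + 0² + 6*0³)*(-1526) = (-2 + 0 + 6*0)*(-1526) = (-2 + 0 + 0)*(-1526) = -2*(-1526) = 3052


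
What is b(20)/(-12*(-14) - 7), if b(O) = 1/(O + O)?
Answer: 1/6440 ≈ 0.00015528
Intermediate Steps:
b(O) = 1/(2*O)
b(20)/(-12*(-14) - 7) = ((1/2)/20)/(-12*(-14) - 7) = ((1/2)*(1/20))/(168 - 7) = (1/40)/161 = (1/40)*(1/161) = 1/6440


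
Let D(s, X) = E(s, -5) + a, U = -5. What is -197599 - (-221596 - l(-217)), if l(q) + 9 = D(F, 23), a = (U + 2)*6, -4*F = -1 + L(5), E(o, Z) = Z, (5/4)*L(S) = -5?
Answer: 23965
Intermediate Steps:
L(S) = -4 (L(S) = (⅘)*(-5) = -4)
F = 5/4 (F = -(-1 - 4)/4 = -¼*(-5) = 5/4 ≈ 1.2500)
a = -18 (a = (-5 + 2)*6 = -3*6 = -18)
D(s, X) = -23 (D(s, X) = -5 - 18 = -23)
l(q) = -32 (l(q) = -9 - 23 = -32)
-197599 - (-221596 - l(-217)) = -197599 - (-221596 - 1*(-32)) = -197599 - (-221596 + 32) = -197599 - 1*(-221564) = -197599 + 221564 = 23965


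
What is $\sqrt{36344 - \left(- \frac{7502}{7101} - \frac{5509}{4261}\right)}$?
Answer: $\frac{\sqrt{3697263309106063335}}{10085787} \approx 190.65$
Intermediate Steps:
$\sqrt{36344 - \left(- \frac{7502}{7101} - \frac{5509}{4261}\right)} = \sqrt{36344 - - \frac{71085431}{30257361}} = \sqrt{36344 + \left(\frac{5509}{4261} + \frac{7502}{7101}\right)} = \sqrt{36344 + \frac{71085431}{30257361}} = \sqrt{\frac{1099744613615}{30257361}} = \frac{\sqrt{3697263309106063335}}{10085787}$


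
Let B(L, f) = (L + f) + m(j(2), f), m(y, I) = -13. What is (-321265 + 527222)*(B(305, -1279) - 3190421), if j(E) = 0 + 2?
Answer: -657292817456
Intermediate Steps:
j(E) = 2
B(L, f) = -13 + L + f (B(L, f) = (L + f) - 13 = -13 + L + f)
(-321265 + 527222)*(B(305, -1279) - 3190421) = (-321265 + 527222)*((-13 + 305 - 1279) - 3190421) = 205957*(-987 - 3190421) = 205957*(-3191408) = -657292817456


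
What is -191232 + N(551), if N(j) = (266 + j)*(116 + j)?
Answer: 353707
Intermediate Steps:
N(j) = (116 + j)*(266 + j)
-191232 + N(551) = -191232 + (30856 + 551² + 382*551) = -191232 + (30856 + 303601 + 210482) = -191232 + 544939 = 353707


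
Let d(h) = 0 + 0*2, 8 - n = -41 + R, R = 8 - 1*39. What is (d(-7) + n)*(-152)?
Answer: -12160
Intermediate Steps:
R = -31 (R = 8 - 39 = -31)
n = 80 (n = 8 - (-41 - 31) = 8 - 1*(-72) = 8 + 72 = 80)
d(h) = 0 (d(h) = 0 + 0 = 0)
(d(-7) + n)*(-152) = (0 + 80)*(-152) = 80*(-152) = -12160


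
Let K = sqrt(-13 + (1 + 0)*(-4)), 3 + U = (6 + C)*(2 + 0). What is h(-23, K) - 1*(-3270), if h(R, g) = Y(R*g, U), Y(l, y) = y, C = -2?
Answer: 3275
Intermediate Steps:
U = 5 (U = -3 + (6 - 2)*(2 + 0) = -3 + 4*2 = -3 + 8 = 5)
K = I*sqrt(17) (K = sqrt(-13 + 1*(-4)) = sqrt(-13 - 4) = sqrt(-17) = I*sqrt(17) ≈ 4.1231*I)
h(R, g) = 5
h(-23, K) - 1*(-3270) = 5 - 1*(-3270) = 5 + 3270 = 3275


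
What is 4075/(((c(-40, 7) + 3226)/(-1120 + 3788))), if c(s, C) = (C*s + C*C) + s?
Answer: 2174420/591 ≈ 3679.2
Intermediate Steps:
c(s, C) = s + C² + C*s (c(s, C) = (C*s + C²) + s = (C² + C*s) + s = s + C² + C*s)
4075/(((c(-40, 7) + 3226)/(-1120 + 3788))) = 4075/((((-40 + 7² + 7*(-40)) + 3226)/(-1120 + 3788))) = 4075/((((-40 + 49 - 280) + 3226)/2668)) = 4075/(((-271 + 3226)*(1/2668))) = 4075/((2955*(1/2668))) = 4075/(2955/2668) = 4075*(2668/2955) = 2174420/591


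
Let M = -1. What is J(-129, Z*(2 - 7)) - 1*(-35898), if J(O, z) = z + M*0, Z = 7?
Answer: 35863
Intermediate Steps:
J(O, z) = z (J(O, z) = z - 1*0 = z + 0 = z)
J(-129, Z*(2 - 7)) - 1*(-35898) = 7*(2 - 7) - 1*(-35898) = 7*(-5) + 35898 = -35 + 35898 = 35863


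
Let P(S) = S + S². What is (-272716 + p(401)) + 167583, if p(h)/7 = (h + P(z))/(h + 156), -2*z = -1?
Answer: -234225075/2228 ≈ -1.0513e+5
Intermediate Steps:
z = ½ (z = -½*(-1) = ½ ≈ 0.50000)
p(h) = 7*(¾ + h)/(156 + h) (p(h) = 7*((h + (1 + ½)/2)/(h + 156)) = 7*((h + (½)*(3/2))/(156 + h)) = 7*((h + ¾)/(156 + h)) = 7*((¾ + h)/(156 + h)) = 7*(¾ + h)/(156 + h))
(-272716 + p(401)) + 167583 = (-272716 + 7*(3 + 4*401)/(4*(156 + 401))) + 167583 = (-272716 + (7/4)*(3 + 1604)/557) + 167583 = (-272716 + (7/4)*(1/557)*1607) + 167583 = (-272716 + 11249/2228) + 167583 = -607599999/2228 + 167583 = -234225075/2228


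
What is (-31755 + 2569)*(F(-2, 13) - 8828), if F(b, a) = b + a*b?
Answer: 258471216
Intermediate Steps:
(-31755 + 2569)*(F(-2, 13) - 8828) = (-31755 + 2569)*(-2*(1 + 13) - 8828) = -29186*(-2*14 - 8828) = -29186*(-28 - 8828) = -29186*(-8856) = 258471216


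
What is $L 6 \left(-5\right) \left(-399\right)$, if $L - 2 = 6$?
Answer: $95760$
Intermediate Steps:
$L = 8$ ($L = 2 + 6 = 8$)
$L 6 \left(-5\right) \left(-399\right) = 8 \cdot 6 \left(-5\right) \left(-399\right) = 48 \left(-5\right) \left(-399\right) = \left(-240\right) \left(-399\right) = 95760$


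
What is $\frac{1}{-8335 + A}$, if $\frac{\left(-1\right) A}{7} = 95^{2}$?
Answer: $- \frac{1}{71510} \approx -1.3984 \cdot 10^{-5}$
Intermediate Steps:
$A = -63175$ ($A = - 7 \cdot 95^{2} = \left(-7\right) 9025 = -63175$)
$\frac{1}{-8335 + A} = \frac{1}{-8335 - 63175} = \frac{1}{-71510} = - \frac{1}{71510}$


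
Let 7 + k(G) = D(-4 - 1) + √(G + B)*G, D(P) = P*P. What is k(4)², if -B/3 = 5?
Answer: 148 + 144*I*√11 ≈ 148.0 + 477.59*I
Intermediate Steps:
B = -15 (B = -3*5 = -15)
D(P) = P²
k(G) = 18 + G*√(-15 + G) (k(G) = -7 + ((-4 - 1)² + √(G - 15)*G) = -7 + ((-5)² + √(-15 + G)*G) = -7 + (25 + G*√(-15 + G)) = 18 + G*√(-15 + G))
k(4)² = (18 + 4*√(-15 + 4))² = (18 + 4*√(-11))² = (18 + 4*(I*√11))² = (18 + 4*I*√11)²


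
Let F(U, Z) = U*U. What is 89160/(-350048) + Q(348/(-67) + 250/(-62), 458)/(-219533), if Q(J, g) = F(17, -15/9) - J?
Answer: -5108889273441/19951425113996 ≈ -0.25607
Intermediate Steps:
F(U, Z) = U**2
Q(J, g) = 289 - J (Q(J, g) = 17**2 - J = 289 - J)
89160/(-350048) + Q(348/(-67) + 250/(-62), 458)/(-219533) = 89160/(-350048) + (289 - (348/(-67) + 250/(-62)))/(-219533) = 89160*(-1/350048) + (289 - (348*(-1/67) + 250*(-1/62)))*(-1/219533) = -11145/43756 + (289 - (-348/67 - 125/31))*(-1/219533) = -11145/43756 + (289 - 1*(-19163/2077))*(-1/219533) = -11145/43756 + (289 + 19163/2077)*(-1/219533) = -11145/43756 + (619416/2077)*(-1/219533) = -11145/43756 - 619416/455970041 = -5108889273441/19951425113996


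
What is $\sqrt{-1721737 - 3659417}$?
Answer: $9 i \sqrt{66434} \approx 2319.7 i$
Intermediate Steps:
$\sqrt{-1721737 - 3659417} = \sqrt{-5381154} = 9 i \sqrt{66434}$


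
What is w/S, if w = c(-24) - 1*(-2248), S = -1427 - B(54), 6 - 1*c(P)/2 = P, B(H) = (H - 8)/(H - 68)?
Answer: -8078/4983 ≈ -1.6211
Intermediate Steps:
B(H) = (-8 + H)/(-68 + H)
c(P) = 12 - 2*P
S = -9966/7 (S = -1427 - (-8 + 54)/(-68 + 54) = -1427 - 46/(-14) = -1427 - (-1)*46/14 = -1427 - 1*(-23/7) = -1427 + 23/7 = -9966/7 ≈ -1423.7)
w = 2308 (w = (12 - 2*(-24)) - 1*(-2248) = (12 + 48) + 2248 = 60 + 2248 = 2308)
w/S = 2308/(-9966/7) = 2308*(-7/9966) = -8078/4983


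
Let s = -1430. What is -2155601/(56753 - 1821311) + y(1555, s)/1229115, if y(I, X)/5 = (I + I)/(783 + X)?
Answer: 114279140438567/93549501659466 ≈ 1.2216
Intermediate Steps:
y(I, X) = 10*I/(783 + X) (y(I, X) = 5*((I + I)/(783 + X)) = 5*((2*I)/(783 + X)) = 5*(2*I/(783 + X)) = 10*I/(783 + X))
-2155601/(56753 - 1821311) + y(1555, s)/1229115 = -2155601/(56753 - 1821311) + (10*1555/(783 - 1430))/1229115 = -2155601/(-1764558) + (10*1555/(-647))*(1/1229115) = -2155601*(-1/1764558) + (10*1555*(-1/647))*(1/1229115) = 2155601/1764558 - 15550/647*1/1229115 = 2155601/1764558 - 3110/159047481 = 114279140438567/93549501659466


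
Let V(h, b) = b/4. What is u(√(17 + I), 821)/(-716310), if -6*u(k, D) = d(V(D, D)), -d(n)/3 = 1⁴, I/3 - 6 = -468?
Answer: -1/1432620 ≈ -6.9802e-7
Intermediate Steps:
I = -1386 (I = 18 + 3*(-468) = 18 - 1404 = -1386)
V(h, b) = b/4 (V(h, b) = b*(¼) = b/4)
d(n) = -3 (d(n) = -3*1⁴ = -3*1 = -3)
u(k, D) = ½ (u(k, D) = -⅙*(-3) = ½)
u(√(17 + I), 821)/(-716310) = (½)/(-716310) = (½)*(-1/716310) = -1/1432620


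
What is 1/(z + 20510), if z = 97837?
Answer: 1/118347 ≈ 8.4497e-6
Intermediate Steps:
1/(z + 20510) = 1/(97837 + 20510) = 1/118347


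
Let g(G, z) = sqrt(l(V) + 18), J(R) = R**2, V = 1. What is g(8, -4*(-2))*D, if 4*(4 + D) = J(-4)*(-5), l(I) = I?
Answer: -24*sqrt(19) ≈ -104.61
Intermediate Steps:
D = -24 (D = -4 + ((-4)**2*(-5))/4 = -4 + (16*(-5))/4 = -4 + (1/4)*(-80) = -4 - 20 = -24)
g(G, z) = sqrt(19) (g(G, z) = sqrt(1 + 18) = sqrt(19))
g(8, -4*(-2))*D = sqrt(19)*(-24) = -24*sqrt(19)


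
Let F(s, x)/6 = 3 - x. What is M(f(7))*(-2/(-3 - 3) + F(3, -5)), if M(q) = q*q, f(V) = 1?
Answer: 145/3 ≈ 48.333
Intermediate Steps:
F(s, x) = 18 - 6*x (F(s, x) = 6*(3 - x) = 18 - 6*x)
M(q) = q²
M(f(7))*(-2/(-3 - 3) + F(3, -5)) = 1²*(-2/(-3 - 3) + (18 - 6*(-5))) = 1*(-2/(-6) + (18 + 30)) = 1*(-2*(-⅙) + 48) = 1*(⅓ + 48) = 1*(145/3) = 145/3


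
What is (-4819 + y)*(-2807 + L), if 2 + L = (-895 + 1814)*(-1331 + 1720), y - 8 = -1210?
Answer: -2135540322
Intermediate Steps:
y = -1202 (y = 8 - 1210 = -1202)
L = 357489 (L = -2 + (-895 + 1814)*(-1331 + 1720) = -2 + 919*389 = -2 + 357491 = 357489)
(-4819 + y)*(-2807 + L) = (-4819 - 1202)*(-2807 + 357489) = -6021*354682 = -2135540322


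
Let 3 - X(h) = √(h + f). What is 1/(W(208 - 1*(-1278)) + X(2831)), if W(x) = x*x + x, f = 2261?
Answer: 2209685/4882707794133 + 2*√1273/4882707794133 ≈ 4.5257e-7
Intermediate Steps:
W(x) = x + x² (W(x) = x² + x = x + x²)
X(h) = 3 - √(2261 + h) (X(h) = 3 - √(h + 2261) = 3 - √(2261 + h))
1/(W(208 - 1*(-1278)) + X(2831)) = 1/((208 - 1*(-1278))*(1 + (208 - 1*(-1278))) + (3 - √(2261 + 2831))) = 1/((208 + 1278)*(1 + (208 + 1278)) + (3 - √5092)) = 1/(1486*(1 + 1486) + (3 - 2*√1273)) = 1/(1486*1487 + (3 - 2*√1273)) = 1/(2209682 + (3 - 2*√1273)) = 1/(2209685 - 2*√1273)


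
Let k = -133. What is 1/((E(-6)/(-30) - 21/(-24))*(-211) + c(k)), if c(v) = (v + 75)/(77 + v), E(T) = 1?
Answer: -840/148307 ≈ -0.0056639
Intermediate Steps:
c(v) = (75 + v)/(77 + v)
1/((E(-6)/(-30) - 21/(-24))*(-211) + c(k)) = 1/((1/(-30) - 21/(-24))*(-211) + (75 - 133)/(77 - 133)) = 1/((1*(-1/30) - 21*(-1/24))*(-211) - 58/(-56)) = 1/((-1/30 + 7/8)*(-211) - 1/56*(-58)) = 1/((101/120)*(-211) + 29/28) = 1/(-21311/120 + 29/28) = 1/(-148307/840) = -840/148307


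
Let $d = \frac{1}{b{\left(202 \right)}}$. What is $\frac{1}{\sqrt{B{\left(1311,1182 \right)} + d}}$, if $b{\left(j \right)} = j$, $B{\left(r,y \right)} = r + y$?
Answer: $\frac{\sqrt{101724574}}{503587} \approx 0.020028$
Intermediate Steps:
$d = \frac{1}{202} \approx 0.0049505$
$\frac{1}{\sqrt{B{\left(1311,1182 \right)} + d}} = \frac{1}{\sqrt{\left(1311 + 1182\right) + \frac{1}{202}}} = \frac{1}{\sqrt{2493 + \frac{1}{202}}} = \frac{1}{\sqrt{\frac{503587}{202}}} = \frac{1}{\frac{1}{202} \sqrt{101724574}} = \frac{\sqrt{101724574}}{503587}$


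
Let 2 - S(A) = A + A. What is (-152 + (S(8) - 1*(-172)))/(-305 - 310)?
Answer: -2/205 ≈ -0.0097561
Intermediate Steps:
S(A) = 2 - 2*A (S(A) = 2 - (A + A) = 2 - 2*A)
(-152 + (S(8) - 1*(-172)))/(-305 - 310) = (-152 + ((2 - 2*8) - 1*(-172)))/(-305 - 310) = (-152 + ((2 - 16) + 172))/(-615) = (-152 + (-14 + 172))*(-1/615) = (-152 + 158)*(-1/615) = 6*(-1/615) = -2/205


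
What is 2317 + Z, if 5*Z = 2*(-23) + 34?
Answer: 11573/5 ≈ 2314.6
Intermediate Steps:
Z = -12/5 (Z = (2*(-23) + 34)/5 = (-46 + 34)/5 = (1/5)*(-12) = -12/5 ≈ -2.4000)
2317 + Z = 2317 - 12/5 = 11573/5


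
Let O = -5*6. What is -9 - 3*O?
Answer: 81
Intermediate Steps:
O = -30
-9 - 3*O = -9 - 3*(-30) = -9 + 90 = 81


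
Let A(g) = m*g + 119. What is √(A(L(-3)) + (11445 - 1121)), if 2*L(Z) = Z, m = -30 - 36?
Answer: √10542 ≈ 102.67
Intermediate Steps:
m = -66
L(Z) = Z/2
A(g) = 119 - 66*g (A(g) = -66*g + 119 = 119 - 66*g)
√(A(L(-3)) + (11445 - 1121)) = √((119 - 33*(-3)) + (11445 - 1121)) = √((119 - 66*(-3/2)) + 10324) = √((119 + 99) + 10324) = √(218 + 10324) = √10542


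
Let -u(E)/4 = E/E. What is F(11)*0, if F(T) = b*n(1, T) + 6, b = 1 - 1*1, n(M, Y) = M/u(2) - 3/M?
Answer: 0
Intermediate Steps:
u(E) = -4 (u(E) = -4*E/E = -4*1 = -4)
n(M, Y) = -3/M - M/4 (n(M, Y) = M/(-4) - 3/M = M*(-¼) - 3/M = -M/4 - 3/M = -3/M - M/4)
b = 0 (b = 1 - 1 = 0)
F(T) = 6 (F(T) = 0*(-3/1 - ¼*1) + 6 = 0*(-3*1 - ¼) + 6 = 0*(-3 - ¼) + 6 = 0*(-13/4) + 6 = 0 + 6 = 6)
F(11)*0 = 6*0 = 0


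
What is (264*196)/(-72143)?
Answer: -51744/72143 ≈ -0.71724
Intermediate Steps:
(264*196)/(-72143) = 51744*(-1/72143) = -51744/72143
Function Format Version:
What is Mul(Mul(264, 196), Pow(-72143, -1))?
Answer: Rational(-51744, 72143) ≈ -0.71724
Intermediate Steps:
Mul(Mul(264, 196), Pow(-72143, -1)) = Mul(51744, Rational(-1, 72143)) = Rational(-51744, 72143)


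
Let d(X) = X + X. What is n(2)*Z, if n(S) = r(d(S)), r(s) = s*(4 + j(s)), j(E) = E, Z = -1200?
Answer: -38400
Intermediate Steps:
d(X) = 2*X
r(s) = s*(4 + s)
n(S) = 2*S*(4 + 2*S) (n(S) = (2*S)*(4 + 2*S) = 2*S*(4 + 2*S))
n(2)*Z = (4*2*(2 + 2))*(-1200) = (4*2*4)*(-1200) = 32*(-1200) = -38400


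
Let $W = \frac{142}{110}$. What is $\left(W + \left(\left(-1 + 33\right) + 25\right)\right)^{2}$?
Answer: $\frac{10278436}{3025} \approx 3397.8$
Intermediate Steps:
$W = \frac{71}{55}$ ($W = 142 \cdot \frac{1}{110} = \frac{71}{55} \approx 1.2909$)
$\left(W + \left(\left(-1 + 33\right) + 25\right)\right)^{2} = \left(\frac{71}{55} + \left(\left(-1 + 33\right) + 25\right)\right)^{2} = \left(\frac{71}{55} + \left(32 + 25\right)\right)^{2} = \left(\frac{71}{55} + 57\right)^{2} = \left(\frac{3206}{55}\right)^{2} = \frac{10278436}{3025}$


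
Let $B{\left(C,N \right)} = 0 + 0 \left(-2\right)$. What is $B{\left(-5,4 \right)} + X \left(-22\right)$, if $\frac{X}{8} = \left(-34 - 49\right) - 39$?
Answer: $21472$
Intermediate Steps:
$X = -976$ ($X = 8 \left(\left(-34 - 49\right) - 39\right) = 8 \left(-83 - 39\right) = 8 \left(-122\right) = -976$)
$B{\left(C,N \right)} = 0$ ($B{\left(C,N \right)} = 0 + 0 = 0$)
$B{\left(-5,4 \right)} + X \left(-22\right) = 0 - -21472 = 0 + 21472 = 21472$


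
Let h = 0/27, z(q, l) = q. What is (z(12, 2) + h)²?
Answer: 144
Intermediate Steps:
h = 0 (h = 0*(1/27) = 0)
(z(12, 2) + h)² = (12 + 0)² = 12² = 144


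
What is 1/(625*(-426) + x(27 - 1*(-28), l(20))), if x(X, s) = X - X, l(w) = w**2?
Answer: -1/266250 ≈ -3.7559e-6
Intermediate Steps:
x(X, s) = 0
1/(625*(-426) + x(27 - 1*(-28), l(20))) = 1/(625*(-426) + 0) = 1/(-266250 + 0) = 1/(-266250) = -1/266250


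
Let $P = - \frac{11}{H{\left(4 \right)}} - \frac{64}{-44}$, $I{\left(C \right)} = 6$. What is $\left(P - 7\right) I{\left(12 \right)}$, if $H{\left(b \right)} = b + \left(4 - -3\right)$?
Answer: $- \frac{432}{11} \approx -39.273$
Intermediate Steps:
$H{\left(b \right)} = 7 + b$ ($H{\left(b \right)} = b + \left(4 + 3\right) = b + 7 = 7 + b$)
$P = \frac{5}{11}$ ($P = - \frac{11}{7 + 4} - \frac{64}{-44} = - \frac{11}{11} - - \frac{16}{11} = \left(-11\right) \frac{1}{11} + \frac{16}{11} = -1 + \frac{16}{11} = \frac{5}{11} \approx 0.45455$)
$\left(P - 7\right) I{\left(12 \right)} = \left(\frac{5}{11} - 7\right) 6 = \left(- \frac{72}{11}\right) 6 = - \frac{432}{11}$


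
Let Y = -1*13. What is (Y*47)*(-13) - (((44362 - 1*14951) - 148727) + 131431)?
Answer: -4172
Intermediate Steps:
Y = -13
(Y*47)*(-13) - (((44362 - 1*14951) - 148727) + 131431) = -13*47*(-13) - (((44362 - 1*14951) - 148727) + 131431) = -611*(-13) - (((44362 - 14951) - 148727) + 131431) = 7943 - ((29411 - 148727) + 131431) = 7943 - (-119316 + 131431) = 7943 - 1*12115 = 7943 - 12115 = -4172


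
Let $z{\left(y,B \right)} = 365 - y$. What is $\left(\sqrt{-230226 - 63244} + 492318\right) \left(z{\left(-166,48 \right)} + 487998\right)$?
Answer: $240511620222 + 488529 i \sqrt{293470} \approx 2.4051 \cdot 10^{11} + 2.6465 \cdot 10^{8} i$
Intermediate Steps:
$\left(\sqrt{-230226 - 63244} + 492318\right) \left(z{\left(-166,48 \right)} + 487998\right) = \left(\sqrt{-230226 - 63244} + 492318\right) \left(\left(365 - -166\right) + 487998\right) = \left(\sqrt{-293470} + 492318\right) \left(\left(365 + 166\right) + 487998\right) = \left(i \sqrt{293470} + 492318\right) \left(531 + 487998\right) = \left(492318 + i \sqrt{293470}\right) 488529 = 240511620222 + 488529 i \sqrt{293470}$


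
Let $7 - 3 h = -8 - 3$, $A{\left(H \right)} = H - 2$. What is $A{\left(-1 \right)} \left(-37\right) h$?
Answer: $666$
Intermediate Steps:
$A{\left(H \right)} = -2 + H$
$h = 6$ ($h = \frac{7}{3} - \frac{-8 - 3}{3} = \frac{7}{3} - - \frac{11}{3} = \frac{7}{3} + \frac{11}{3} = 6$)
$A{\left(-1 \right)} \left(-37\right) h = \left(-2 - 1\right) \left(-37\right) 6 = \left(-3\right) \left(-37\right) 6 = 111 \cdot 6 = 666$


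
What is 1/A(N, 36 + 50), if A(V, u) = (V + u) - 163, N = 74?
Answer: -⅓ ≈ -0.33333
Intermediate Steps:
A(V, u) = -163 + V + u
1/A(N, 36 + 50) = 1/(-163 + 74 + (36 + 50)) = 1/(-163 + 74 + 86) = 1/(-3) = -⅓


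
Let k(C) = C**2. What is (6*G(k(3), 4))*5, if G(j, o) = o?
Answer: 120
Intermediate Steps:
(6*G(k(3), 4))*5 = (6*4)*5 = 24*5 = 120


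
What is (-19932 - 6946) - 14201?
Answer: -41079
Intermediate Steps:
(-19932 - 6946) - 14201 = -26878 - 14201 = -41079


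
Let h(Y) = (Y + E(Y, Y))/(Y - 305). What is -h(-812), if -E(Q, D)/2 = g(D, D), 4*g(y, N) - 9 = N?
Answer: -821/2234 ≈ -0.36750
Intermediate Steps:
g(y, N) = 9/4 + N/4
E(Q, D) = -9/2 - D/2 (E(Q, D) = -2*(9/4 + D/4) = -9/2 - D/2)
h(Y) = (-9/2 + Y/2)/(-305 + Y) (h(Y) = (Y + (-9/2 - Y/2))/(Y - 305) = (-9/2 + Y/2)/(-305 + Y))
-h(-812) = -(-9 - 812)/(2*(-305 - 812)) = -(-821)/(2*(-1117)) = -(-1)*(-821)/(2*1117) = -1*821/2234 = -821/2234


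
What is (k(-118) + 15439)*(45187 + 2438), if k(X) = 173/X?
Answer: 86755081125/118 ≈ 7.3521e+8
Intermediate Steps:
(k(-118) + 15439)*(45187 + 2438) = (173/(-118) + 15439)*(45187 + 2438) = (173*(-1/118) + 15439)*47625 = (-173/118 + 15439)*47625 = (1821629/118)*47625 = 86755081125/118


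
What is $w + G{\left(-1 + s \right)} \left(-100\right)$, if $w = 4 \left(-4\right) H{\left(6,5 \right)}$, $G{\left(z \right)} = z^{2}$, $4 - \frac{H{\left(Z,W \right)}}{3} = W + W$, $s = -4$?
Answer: $-2212$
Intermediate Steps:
$H{\left(Z,W \right)} = 12 - 6 W$ ($H{\left(Z,W \right)} = 12 - 3 \left(W + W\right) = 12 - 3 \cdot 2 W = 12 - 6 W$)
$w = 288$ ($w = 4 \left(-4\right) \left(12 - 30\right) = - 16 \left(12 - 30\right) = \left(-16\right) \left(-18\right) = 288$)
$w + G{\left(-1 + s \right)} \left(-100\right) = 288 + \left(-1 - 4\right)^{2} \left(-100\right) = 288 + \left(-5\right)^{2} \left(-100\right) = 288 + 25 \left(-100\right) = 288 - 2500 = -2212$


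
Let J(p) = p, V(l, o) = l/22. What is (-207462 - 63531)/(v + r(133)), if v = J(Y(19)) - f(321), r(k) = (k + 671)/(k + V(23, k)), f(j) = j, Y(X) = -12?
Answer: 266386119/321443 ≈ 828.72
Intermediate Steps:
V(l, o) = l/22 (V(l, o) = l*(1/22) = l/22)
r(k) = (671 + k)/(23/22 + k) (r(k) = (k + 671)/(k + (1/22)*23) = (671 + k)/(k + 23/22) = (671 + k)/(23/22 + k))
v = -333 (v = -12 - 1*321 = -12 - 321 = -333)
(-207462 - 63531)/(v + r(133)) = (-207462 - 63531)/(-333 + 22*(671 + 133)/(23 + 22*133)) = -270993/(-333 + 22*804/(23 + 2926)) = -270993/(-333 + 22*804/2949) = -270993/(-333 + 22*(1/2949)*804) = -270993/(-333 + 5896/983) = -270993/(-321443/983) = -270993*(-983/321443) = 266386119/321443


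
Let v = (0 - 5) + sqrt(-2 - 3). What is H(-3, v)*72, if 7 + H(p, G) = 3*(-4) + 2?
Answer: -1224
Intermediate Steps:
v = -5 + I*sqrt(5) (v = -5 + sqrt(-5) = -5 + I*sqrt(5) ≈ -5.0 + 2.2361*I)
H(p, G) = -17 (H(p, G) = -7 + (3*(-4) + 2) = -7 + (-12 + 2) = -7 - 10 = -17)
H(-3, v)*72 = -17*72 = -1224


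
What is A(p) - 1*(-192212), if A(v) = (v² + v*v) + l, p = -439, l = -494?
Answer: 577160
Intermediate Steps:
A(v) = -494 + 2*v² (A(v) = (v² + v*v) - 494 = (v² + v²) - 494 = 2*v² - 494 = -494 + 2*v²)
A(p) - 1*(-192212) = (-494 + 2*(-439)²) - 1*(-192212) = (-494 + 2*192721) + 192212 = (-494 + 385442) + 192212 = 384948 + 192212 = 577160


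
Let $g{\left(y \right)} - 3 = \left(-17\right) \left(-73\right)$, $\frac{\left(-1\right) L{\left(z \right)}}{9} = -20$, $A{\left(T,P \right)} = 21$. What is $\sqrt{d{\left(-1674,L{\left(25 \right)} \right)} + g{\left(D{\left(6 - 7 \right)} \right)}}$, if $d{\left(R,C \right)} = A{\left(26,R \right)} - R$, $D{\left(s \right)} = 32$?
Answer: $\sqrt{2939} \approx 54.213$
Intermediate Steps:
$L{\left(z \right)} = 180$ ($L{\left(z \right)} = \left(-9\right) \left(-20\right) = 180$)
$g{\left(y \right)} = 1244$ ($g{\left(y \right)} = 3 - -1241 = 3 + 1241 = 1244$)
$d{\left(R,C \right)} = 21 - R$
$\sqrt{d{\left(-1674,L{\left(25 \right)} \right)} + g{\left(D{\left(6 - 7 \right)} \right)}} = \sqrt{\left(21 - -1674\right) + 1244} = \sqrt{\left(21 + 1674\right) + 1244} = \sqrt{1695 + 1244} = \sqrt{2939}$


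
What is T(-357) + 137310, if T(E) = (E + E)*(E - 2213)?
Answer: 1972290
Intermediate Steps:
T(E) = 2*E*(-2213 + E) (T(E) = (2*E)*(-2213 + E) = 2*E*(-2213 + E))
T(-357) + 137310 = 2*(-357)*(-2213 - 357) + 137310 = 2*(-357)*(-2570) + 137310 = 1834980 + 137310 = 1972290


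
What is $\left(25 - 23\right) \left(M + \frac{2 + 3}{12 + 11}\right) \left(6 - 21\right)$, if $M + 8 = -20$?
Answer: $\frac{19170}{23} \approx 833.48$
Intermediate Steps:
$M = -28$ ($M = -8 - 20 = -28$)
$\left(25 - 23\right) \left(M + \frac{2 + 3}{12 + 11}\right) \left(6 - 21\right) = \left(25 - 23\right) \left(-28 + \frac{2 + 3}{12 + 11}\right) \left(6 - 21\right) = 2 \left(-28 + \frac{5}{23}\right) \left(-15\right) = 2 \left(- \frac{639}{23}\right) \left(-15\right) = \left(- \frac{1278}{23}\right) \left(-15\right) = \frac{19170}{23}$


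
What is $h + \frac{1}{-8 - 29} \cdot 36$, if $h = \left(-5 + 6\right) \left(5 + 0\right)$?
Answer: $\frac{149}{37} \approx 4.027$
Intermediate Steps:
$h = 5$ ($h = 1 \cdot 5 = 5$)
$h + \frac{1}{-8 - 29} \cdot 36 = 5 + \frac{1}{-8 - 29} \cdot 36 = 5 + \frac{1}{-37} \cdot 36 = 5 - \frac{36}{37} = \frac{149}{37}$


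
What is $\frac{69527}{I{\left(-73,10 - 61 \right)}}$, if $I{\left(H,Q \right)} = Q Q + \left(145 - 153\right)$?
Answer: $\frac{69527}{2593} \approx 26.813$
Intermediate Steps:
$I{\left(H,Q \right)} = -8 + Q^{2}$ ($I{\left(H,Q \right)} = Q^{2} + \left(145 - 153\right) = Q^{2} - 8 = -8 + Q^{2}$)
$\frac{69527}{I{\left(-73,10 - 61 \right)}} = \frac{69527}{-8 + \left(10 - 61\right)^{2}} = \frac{69527}{-8 + \left(-51\right)^{2}} = \frac{69527}{-8 + 2601} = \frac{69527}{2593}$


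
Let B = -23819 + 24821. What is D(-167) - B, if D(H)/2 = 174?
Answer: -654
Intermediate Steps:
D(H) = 348 (D(H) = 2*174 = 348)
B = 1002
D(-167) - B = 348 - 1*1002 = 348 - 1002 = -654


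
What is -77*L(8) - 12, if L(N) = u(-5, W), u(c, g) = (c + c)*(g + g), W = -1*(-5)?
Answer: 7688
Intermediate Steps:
W = 5
u(c, g) = 4*c*g (u(c, g) = (2*c)*(2*g) = 4*c*g)
L(N) = -100 (L(N) = 4*(-5)*5 = -100)
-77*L(8) - 12 = -77*(-100) - 12 = 7700 - 12 = 7688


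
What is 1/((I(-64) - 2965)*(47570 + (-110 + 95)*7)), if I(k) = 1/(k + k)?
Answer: -128/18013964265 ≈ -7.1056e-9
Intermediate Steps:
I(k) = 1/(2*k)
1/((I(-64) - 2965)*(47570 + (-110 + 95)*7)) = 1/(((1/2)/(-64) - 2965)*(47570 + (-110 + 95)*7)) = 1/(((1/2)*(-1/64) - 2965)*(47570 - 15*7)) = 1/((-1/128 - 2965)*(47570 - 105)) = 1/(-379521/128*47465) = 1/(-18013964265/128) = -128/18013964265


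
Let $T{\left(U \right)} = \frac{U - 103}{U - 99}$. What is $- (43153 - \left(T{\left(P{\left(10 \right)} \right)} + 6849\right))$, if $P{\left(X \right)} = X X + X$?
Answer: $- \frac{399337}{11} \approx -36303.0$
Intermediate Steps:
$P{\left(X \right)} = X + X^{2}$ ($P{\left(X \right)} = X^{2} + X = X + X^{2}$)
$T{\left(U \right)} = \frac{-103 + U}{-99 + U}$
$- (43153 - \left(T{\left(P{\left(10 \right)} \right)} + 6849\right)) = - (43153 - \left(\frac{-103 + 10 \left(1 + 10\right)}{-99 + 10 \left(1 + 10\right)} + 6849\right)) = - (43153 - \left(\frac{-103 + 10 \cdot 11}{-99 + 10 \cdot 11} + 6849\right)) = - (43153 - \left(\frac{-103 + 110}{-99 + 110} + 6849\right)) = - (43153 - \left(\frac{1}{11} \cdot 7 + 6849\right)) = - (43153 - \left(\frac{7}{11} + 6849\right)) = - (43153 - \frac{75346}{11}) = \left(-1\right) \frac{399337}{11} = - \frac{399337}{11}$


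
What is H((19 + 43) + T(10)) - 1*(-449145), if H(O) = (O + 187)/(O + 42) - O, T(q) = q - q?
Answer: 46704881/104 ≈ 4.4909e+5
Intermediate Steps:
T(q) = 0
H(O) = -O + (187 + O)/(42 + O) (H(O) = (187 + O)/(42 + O) - O = -O + (187 + O)/(42 + O))
H((19 + 43) + T(10)) - 1*(-449145) = (187 - ((19 + 43) + 0)² - 41*((19 + 43) + 0))/(42 + ((19 + 43) + 0)) - 1*(-449145) = (187 - (62 + 0)² - 41*(62 + 0))/(42 + (62 + 0)) + 449145 = (187 - 1*62² - 41*62)/(42 + 62) + 449145 = (187 - 1*3844 - 2542)/104 + 449145 = (187 - 3844 - 2542)/104 + 449145 = (1/104)*(-6199) + 449145 = -6199/104 + 449145 = 46704881/104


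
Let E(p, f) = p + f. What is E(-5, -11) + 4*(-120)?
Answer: -496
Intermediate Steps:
E(p, f) = f + p
E(-5, -11) + 4*(-120) = (-11 - 5) + 4*(-120) = -16 - 480 = -496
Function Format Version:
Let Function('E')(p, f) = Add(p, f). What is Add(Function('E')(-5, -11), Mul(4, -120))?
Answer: -496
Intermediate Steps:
Function('E')(p, f) = Add(f, p)
Add(Function('E')(-5, -11), Mul(4, -120)) = Add(Add(-11, -5), Mul(4, -120)) = Add(-16, -480) = -496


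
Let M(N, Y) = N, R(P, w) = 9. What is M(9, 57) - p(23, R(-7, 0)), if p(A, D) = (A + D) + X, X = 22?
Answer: -45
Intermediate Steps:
p(A, D) = 22 + A + D (p(A, D) = (A + D) + 22 = 22 + A + D)
M(9, 57) - p(23, R(-7, 0)) = 9 - (22 + 23 + 9) = 9 - 1*54 = 9 - 54 = -45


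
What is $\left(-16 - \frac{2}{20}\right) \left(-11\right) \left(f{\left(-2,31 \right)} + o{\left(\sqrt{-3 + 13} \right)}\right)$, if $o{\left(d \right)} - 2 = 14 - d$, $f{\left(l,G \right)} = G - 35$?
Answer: $\frac{10626}{5} - \frac{1771 \sqrt{10}}{10} \approx 1565.2$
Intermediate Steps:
$f{\left(l,G \right)} = -35 + G$
$o{\left(d \right)} = 16 - d$ ($o{\left(d \right)} = 2 - \left(-14 + d\right) = 16 - d$)
$\left(-16 - \frac{2}{20}\right) \left(-11\right) \left(f{\left(-2,31 \right)} + o{\left(\sqrt{-3 + 13} \right)}\right) = \left(-16 - \frac{2}{20}\right) \left(-11\right) \left(\left(-35 + 31\right) + \left(16 - \sqrt{-3 + 13}\right)\right) = \left(-16 - \frac{1}{10}\right) \left(-11\right) \left(-4 + \left(16 - \sqrt{10}\right)\right) = \left(-16 - \frac{1}{10}\right) \left(-11\right) \left(12 - \sqrt{10}\right) = \left(- \frac{161}{10}\right) \left(-11\right) \left(12 - \sqrt{10}\right) = \frac{1771 \left(12 - \sqrt{10}\right)}{10} = \frac{10626}{5} - \frac{1771 \sqrt{10}}{10}$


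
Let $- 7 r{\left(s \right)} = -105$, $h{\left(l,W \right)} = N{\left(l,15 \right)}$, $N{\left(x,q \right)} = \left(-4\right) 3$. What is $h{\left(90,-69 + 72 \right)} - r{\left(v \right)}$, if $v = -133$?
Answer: $-27$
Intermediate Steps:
$N{\left(x,q \right)} = -12$
$h{\left(l,W \right)} = -12$
$r{\left(s \right)} = 15$ ($r{\left(s \right)} = \left(- \frac{1}{7}\right) \left(-105\right) = 15$)
$h{\left(90,-69 + 72 \right)} - r{\left(v \right)} = -12 - 15 = -27$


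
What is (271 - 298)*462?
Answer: -12474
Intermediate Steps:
(271 - 298)*462 = -27*462 = -12474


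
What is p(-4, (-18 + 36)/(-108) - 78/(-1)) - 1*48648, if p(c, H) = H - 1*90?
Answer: -291961/6 ≈ -48660.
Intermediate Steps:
p(c, H) = -90 + H (p(c, H) = H - 90 = -90 + H)
p(-4, (-18 + 36)/(-108) - 78/(-1)) - 1*48648 = (-90 + ((-18 + 36)/(-108) - 78/(-1))) - 1*48648 = (-90 + (18*(-1/108) - 78*(-1))) - 48648 = (-90 + (-⅙ + 78)) - 48648 = (-90 + 467/6) - 48648 = -73/6 - 48648 = -291961/6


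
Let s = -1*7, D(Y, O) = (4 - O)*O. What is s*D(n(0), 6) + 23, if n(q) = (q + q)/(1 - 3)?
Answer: 107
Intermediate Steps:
n(q) = -q (n(q) = (2*q)/(-2) = (2*q)*(-½) = -q)
D(Y, O) = O*(4 - O)
s = -7
s*D(n(0), 6) + 23 = -42*(4 - 1*6) + 23 = -42*(4 - 6) + 23 = -42*(-2) + 23 = -7*(-12) + 23 = 84 + 23 = 107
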